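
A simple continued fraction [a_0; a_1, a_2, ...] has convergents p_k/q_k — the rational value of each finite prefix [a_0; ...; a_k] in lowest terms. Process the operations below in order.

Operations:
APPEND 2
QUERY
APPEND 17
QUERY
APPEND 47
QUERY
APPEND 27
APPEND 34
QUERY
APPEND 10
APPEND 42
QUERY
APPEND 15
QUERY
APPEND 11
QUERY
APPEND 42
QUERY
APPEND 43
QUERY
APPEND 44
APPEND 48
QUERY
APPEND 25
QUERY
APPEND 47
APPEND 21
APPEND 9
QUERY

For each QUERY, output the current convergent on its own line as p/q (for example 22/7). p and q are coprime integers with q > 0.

2/1
35/17
1647/800
1514783/735778
639592811/310670452
9609084499/4667436177
106339522300/51652468399
4475869021099/2174071108935
192568707429557/93536710152604
407112520511666693/197747423965681132
10186290511787588932/4947803388459851811
91132602263766474134818/44265986499996094753609

APPEND 2: p_0 = 2·1 + 0 = 2, q_0 = 2·0 + 1 = 1 → 2/1
APPEND 17: p_1 = 17·2 + 1 = 35, q_1 = 17·1 + 0 = 17 → 35/17
APPEND 47: p_2 = 47·35 + 2 = 1647, q_2 = 47·17 + 1 = 800 → 1647/800
APPEND 27: p_3 = 27·1647 + 35 = 44504, q_3 = 27·800 + 17 = 21617 → 44504/21617
APPEND 34: p_4 = 34·44504 + 1647 = 1514783, q_4 = 34·21617 + 800 = 735778 → 1514783/735778
APPEND 10: p_5 = 10·1514783 + 44504 = 15192334, q_5 = 10·735778 + 21617 = 7379397 → 15192334/7379397
APPEND 42: p_6 = 42·15192334 + 1514783 = 639592811, q_6 = 42·7379397 + 735778 = 310670452 → 639592811/310670452
APPEND 15: p_7 = 15·639592811 + 15192334 = 9609084499, q_7 = 15·310670452 + 7379397 = 4667436177 → 9609084499/4667436177
APPEND 11: p_8 = 11·9609084499 + 639592811 = 106339522300, q_8 = 11·4667436177 + 310670452 = 51652468399 → 106339522300/51652468399
APPEND 42: p_9 = 42·106339522300 + 9609084499 = 4475869021099, q_9 = 42·51652468399 + 4667436177 = 2174071108935 → 4475869021099/2174071108935
APPEND 43: p_10 = 43·4475869021099 + 106339522300 = 192568707429557, q_10 = 43·2174071108935 + 51652468399 = 93536710152604 → 192568707429557/93536710152604
APPEND 44: p_11 = 44·192568707429557 + 4475869021099 = 8477498995921607, q_11 = 44·93536710152604 + 2174071108935 = 4117789317823511 → 8477498995921607/4117789317823511
APPEND 48: p_12 = 48·8477498995921607 + 192568707429557 = 407112520511666693, q_12 = 48·4117789317823511 + 93536710152604 = 197747423965681132 → 407112520511666693/197747423965681132
APPEND 25: p_13 = 25·407112520511666693 + 8477498995921607 = 10186290511787588932, q_13 = 25·197747423965681132 + 4117789317823511 = 4947803388459851811 → 10186290511787588932/4947803388459851811
APPEND 47: p_14 = 47·10186290511787588932 + 407112520511666693 = 479162766574528346497, q_14 = 47·4947803388459851811 + 197747423965681132 = 232744506681578716249 → 479162766574528346497/232744506681578716249
APPEND 21: p_15 = 21·479162766574528346497 + 10186290511787588932 = 10072604388576882865369, q_15 = 21·232744506681578716249 + 4947803388459851811 = 4892582443701612893040 → 10072604388576882865369/4892582443701612893040
APPEND 9: p_16 = 9·10072604388576882865369 + 479162766574528346497 = 91132602263766474134818, q_16 = 9·4892582443701612893040 + 232744506681578716249 = 44265986499996094753609 → 91132602263766474134818/44265986499996094753609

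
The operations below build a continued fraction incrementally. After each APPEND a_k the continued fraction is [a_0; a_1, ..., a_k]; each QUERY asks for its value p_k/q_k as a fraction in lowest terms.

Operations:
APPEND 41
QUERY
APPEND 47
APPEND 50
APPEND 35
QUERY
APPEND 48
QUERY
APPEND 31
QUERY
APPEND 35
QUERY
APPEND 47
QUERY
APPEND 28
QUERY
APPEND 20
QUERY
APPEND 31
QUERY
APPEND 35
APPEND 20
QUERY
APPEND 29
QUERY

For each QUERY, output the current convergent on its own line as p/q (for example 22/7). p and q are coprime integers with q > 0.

41/1
3377363/82332
162209865/3954287
5031883178/122665229
176278121095/4297237302
8290103574643/202092818423
232299178211099/5662896153146
4654273667796623/113460015881343
144514782879906412/3522923388474779
101397948272170327272/2471838495638446939
2945603171567404011931/71806732152127459839

APPEND 41: p_0 = 41·1 + 0 = 41, q_0 = 41·0 + 1 = 1 → 41/1
APPEND 47: p_1 = 47·41 + 1 = 1928, q_1 = 47·1 + 0 = 47 → 1928/47
APPEND 50: p_2 = 50·1928 + 41 = 96441, q_2 = 50·47 + 1 = 2351 → 96441/2351
APPEND 35: p_3 = 35·96441 + 1928 = 3377363, q_3 = 35·2351 + 47 = 82332 → 3377363/82332
APPEND 48: p_4 = 48·3377363 + 96441 = 162209865, q_4 = 48·82332 + 2351 = 3954287 → 162209865/3954287
APPEND 31: p_5 = 31·162209865 + 3377363 = 5031883178, q_5 = 31·3954287 + 82332 = 122665229 → 5031883178/122665229
APPEND 35: p_6 = 35·5031883178 + 162209865 = 176278121095, q_6 = 35·122665229 + 3954287 = 4297237302 → 176278121095/4297237302
APPEND 47: p_7 = 47·176278121095 + 5031883178 = 8290103574643, q_7 = 47·4297237302 + 122665229 = 202092818423 → 8290103574643/202092818423
APPEND 28: p_8 = 28·8290103574643 + 176278121095 = 232299178211099, q_8 = 28·202092818423 + 4297237302 = 5662896153146 → 232299178211099/5662896153146
APPEND 20: p_9 = 20·232299178211099 + 8290103574643 = 4654273667796623, q_9 = 20·5662896153146 + 202092818423 = 113460015881343 → 4654273667796623/113460015881343
APPEND 31: p_10 = 31·4654273667796623 + 232299178211099 = 144514782879906412, q_10 = 31·113460015881343 + 5662896153146 = 3522923388474779 → 144514782879906412/3522923388474779
APPEND 35: p_11 = 35·144514782879906412 + 4654273667796623 = 5062671674464521043, q_11 = 35·3522923388474779 + 113460015881343 = 123415778612498608 → 5062671674464521043/123415778612498608
APPEND 20: p_12 = 20·5062671674464521043 + 144514782879906412 = 101397948272170327272, q_12 = 20·123415778612498608 + 3522923388474779 = 2471838495638446939 → 101397948272170327272/2471838495638446939
APPEND 29: p_13 = 29·101397948272170327272 + 5062671674464521043 = 2945603171567404011931, q_13 = 29·2471838495638446939 + 123415778612498608 = 71806732152127459839 → 2945603171567404011931/71806732152127459839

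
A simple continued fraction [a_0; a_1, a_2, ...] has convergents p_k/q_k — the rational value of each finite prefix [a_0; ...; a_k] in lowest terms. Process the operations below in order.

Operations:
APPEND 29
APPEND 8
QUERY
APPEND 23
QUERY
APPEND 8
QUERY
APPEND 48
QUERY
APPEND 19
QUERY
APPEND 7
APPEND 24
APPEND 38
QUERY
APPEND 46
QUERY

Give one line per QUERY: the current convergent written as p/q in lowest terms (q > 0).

233/8
5388/185
43337/1488
2085564/71609
39669053/1362059
256936461669/8822056328
11825831360267/406046497675

APPEND 29: p_0 = 29·1 + 0 = 29, q_0 = 29·0 + 1 = 1 → 29/1
APPEND 8: p_1 = 8·29 + 1 = 233, q_1 = 8·1 + 0 = 8 → 233/8
APPEND 23: p_2 = 23·233 + 29 = 5388, q_2 = 23·8 + 1 = 185 → 5388/185
APPEND 8: p_3 = 8·5388 + 233 = 43337, q_3 = 8·185 + 8 = 1488 → 43337/1488
APPEND 48: p_4 = 48·43337 + 5388 = 2085564, q_4 = 48·1488 + 185 = 71609 → 2085564/71609
APPEND 19: p_5 = 19·2085564 + 43337 = 39669053, q_5 = 19·71609 + 1488 = 1362059 → 39669053/1362059
APPEND 7: p_6 = 7·39669053 + 2085564 = 279768935, q_6 = 7·1362059 + 71609 = 9606022 → 279768935/9606022
APPEND 24: p_7 = 24·279768935 + 39669053 = 6754123493, q_7 = 24·9606022 + 1362059 = 231906587 → 6754123493/231906587
APPEND 38: p_8 = 38·6754123493 + 279768935 = 256936461669, q_8 = 38·231906587 + 9606022 = 8822056328 → 256936461669/8822056328
APPEND 46: p_9 = 46·256936461669 + 6754123493 = 11825831360267, q_9 = 46·8822056328 + 231906587 = 406046497675 → 11825831360267/406046497675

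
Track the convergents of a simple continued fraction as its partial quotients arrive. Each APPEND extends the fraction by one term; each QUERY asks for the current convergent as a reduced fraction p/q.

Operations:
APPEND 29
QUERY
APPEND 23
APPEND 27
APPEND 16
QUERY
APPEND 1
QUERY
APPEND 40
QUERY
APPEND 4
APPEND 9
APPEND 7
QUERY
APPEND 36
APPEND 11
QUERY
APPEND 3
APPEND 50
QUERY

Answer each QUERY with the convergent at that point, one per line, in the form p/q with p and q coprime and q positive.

APPEND 29: p_0 = 29·1 + 0 = 29, q_0 = 29·0 + 1 = 1 → 29/1
APPEND 23: p_1 = 23·29 + 1 = 668, q_1 = 23·1 + 0 = 23 → 668/23
APPEND 27: p_2 = 27·668 + 29 = 18065, q_2 = 27·23 + 1 = 622 → 18065/622
APPEND 16: p_3 = 16·18065 + 668 = 289708, q_3 = 16·622 + 23 = 9975 → 289708/9975
APPEND 1: p_4 = 1·289708 + 18065 = 307773, q_4 = 1·9975 + 622 = 10597 → 307773/10597
APPEND 40: p_5 = 40·307773 + 289708 = 12600628, q_5 = 40·10597 + 9975 = 433855 → 12600628/433855
APPEND 4: p_6 = 4·12600628 + 307773 = 50710285, q_6 = 4·433855 + 10597 = 1746017 → 50710285/1746017
APPEND 9: p_7 = 9·50710285 + 12600628 = 468993193, q_7 = 9·1746017 + 433855 = 16148008 → 468993193/16148008
APPEND 7: p_8 = 7·468993193 + 50710285 = 3333662636, q_8 = 7·16148008 + 1746017 = 114782073 → 3333662636/114782073
APPEND 36: p_9 = 36·3333662636 + 468993193 = 120480848089, q_9 = 36·114782073 + 16148008 = 4148302636 → 120480848089/4148302636
APPEND 11: p_10 = 11·120480848089 + 3333662636 = 1328622991615, q_10 = 11·4148302636 + 114782073 = 45746111069 → 1328622991615/45746111069
APPEND 3: p_11 = 3·1328622991615 + 120480848089 = 4106349822934, q_11 = 3·45746111069 + 4148302636 = 141386635843 → 4106349822934/141386635843
APPEND 50: p_12 = 50·4106349822934 + 1328622991615 = 206646114138315, q_12 = 50·141386635843 + 45746111069 = 7115077903219 → 206646114138315/7115077903219

29/1
289708/9975
307773/10597
12600628/433855
3333662636/114782073
1328622991615/45746111069
206646114138315/7115077903219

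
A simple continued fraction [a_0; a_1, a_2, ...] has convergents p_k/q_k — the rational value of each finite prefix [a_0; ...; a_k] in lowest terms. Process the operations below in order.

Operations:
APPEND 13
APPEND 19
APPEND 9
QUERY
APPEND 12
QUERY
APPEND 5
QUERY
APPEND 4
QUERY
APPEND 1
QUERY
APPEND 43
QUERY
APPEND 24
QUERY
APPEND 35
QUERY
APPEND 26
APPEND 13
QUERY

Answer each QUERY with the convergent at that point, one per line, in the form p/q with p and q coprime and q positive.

2245/172
27188/2083
138185/10587
579928/44431
718113/55018
31458787/2410205
755729001/57899938
26481973822/2028908035
8987213602671/688552523059

APPEND 13: p_0 = 13·1 + 0 = 13, q_0 = 13·0 + 1 = 1 → 13/1
APPEND 19: p_1 = 19·13 + 1 = 248, q_1 = 19·1 + 0 = 19 → 248/19
APPEND 9: p_2 = 9·248 + 13 = 2245, q_2 = 9·19 + 1 = 172 → 2245/172
APPEND 12: p_3 = 12·2245 + 248 = 27188, q_3 = 12·172 + 19 = 2083 → 27188/2083
APPEND 5: p_4 = 5·27188 + 2245 = 138185, q_4 = 5·2083 + 172 = 10587 → 138185/10587
APPEND 4: p_5 = 4·138185 + 27188 = 579928, q_5 = 4·10587 + 2083 = 44431 → 579928/44431
APPEND 1: p_6 = 1·579928 + 138185 = 718113, q_6 = 1·44431 + 10587 = 55018 → 718113/55018
APPEND 43: p_7 = 43·718113 + 579928 = 31458787, q_7 = 43·55018 + 44431 = 2410205 → 31458787/2410205
APPEND 24: p_8 = 24·31458787 + 718113 = 755729001, q_8 = 24·2410205 + 55018 = 57899938 → 755729001/57899938
APPEND 35: p_9 = 35·755729001 + 31458787 = 26481973822, q_9 = 35·57899938 + 2410205 = 2028908035 → 26481973822/2028908035
APPEND 26: p_10 = 26·26481973822 + 755729001 = 689287048373, q_10 = 26·2028908035 + 57899938 = 52809508848 → 689287048373/52809508848
APPEND 13: p_11 = 13·689287048373 + 26481973822 = 8987213602671, q_11 = 13·52809508848 + 2028908035 = 688552523059 → 8987213602671/688552523059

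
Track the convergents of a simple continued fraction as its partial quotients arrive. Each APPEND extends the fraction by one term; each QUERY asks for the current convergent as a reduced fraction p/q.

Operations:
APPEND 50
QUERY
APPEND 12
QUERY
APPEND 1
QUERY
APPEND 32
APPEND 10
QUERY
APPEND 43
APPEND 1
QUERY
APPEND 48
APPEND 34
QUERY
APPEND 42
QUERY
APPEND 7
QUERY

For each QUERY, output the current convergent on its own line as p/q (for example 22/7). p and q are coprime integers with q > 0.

50/1
601/12
651/13
214981/4293
9480597/189320
15796845845/315450478
663931859762/13258192463
4663319864179/93122797719

APPEND 50: p_0 = 50·1 + 0 = 50, q_0 = 50·0 + 1 = 1 → 50/1
APPEND 12: p_1 = 12·50 + 1 = 601, q_1 = 12·1 + 0 = 12 → 601/12
APPEND 1: p_2 = 1·601 + 50 = 651, q_2 = 1·12 + 1 = 13 → 651/13
APPEND 32: p_3 = 32·651 + 601 = 21433, q_3 = 32·13 + 12 = 428 → 21433/428
APPEND 10: p_4 = 10·21433 + 651 = 214981, q_4 = 10·428 + 13 = 4293 → 214981/4293
APPEND 43: p_5 = 43·214981 + 21433 = 9265616, q_5 = 43·4293 + 428 = 185027 → 9265616/185027
APPEND 1: p_6 = 1·9265616 + 214981 = 9480597, q_6 = 1·185027 + 4293 = 189320 → 9480597/189320
APPEND 48: p_7 = 48·9480597 + 9265616 = 464334272, q_7 = 48·189320 + 185027 = 9272387 → 464334272/9272387
APPEND 34: p_8 = 34·464334272 + 9480597 = 15796845845, q_8 = 34·9272387 + 189320 = 315450478 → 15796845845/315450478
APPEND 42: p_9 = 42·15796845845 + 464334272 = 663931859762, q_9 = 42·315450478 + 9272387 = 13258192463 → 663931859762/13258192463
APPEND 7: p_10 = 7·663931859762 + 15796845845 = 4663319864179, q_10 = 7·13258192463 + 315450478 = 93122797719 → 4663319864179/93122797719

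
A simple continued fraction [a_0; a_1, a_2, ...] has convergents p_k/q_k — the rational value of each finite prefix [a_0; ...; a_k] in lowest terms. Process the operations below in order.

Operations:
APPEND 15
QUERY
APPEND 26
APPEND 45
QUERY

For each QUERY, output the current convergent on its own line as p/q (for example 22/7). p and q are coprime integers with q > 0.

APPEND 15: p_0 = 15·1 + 0 = 15, q_0 = 15·0 + 1 = 1 → 15/1
APPEND 26: p_1 = 26·15 + 1 = 391, q_1 = 26·1 + 0 = 26 → 391/26
APPEND 45: p_2 = 45·391 + 15 = 17610, q_2 = 45·26 + 1 = 1171 → 17610/1171

15/1
17610/1171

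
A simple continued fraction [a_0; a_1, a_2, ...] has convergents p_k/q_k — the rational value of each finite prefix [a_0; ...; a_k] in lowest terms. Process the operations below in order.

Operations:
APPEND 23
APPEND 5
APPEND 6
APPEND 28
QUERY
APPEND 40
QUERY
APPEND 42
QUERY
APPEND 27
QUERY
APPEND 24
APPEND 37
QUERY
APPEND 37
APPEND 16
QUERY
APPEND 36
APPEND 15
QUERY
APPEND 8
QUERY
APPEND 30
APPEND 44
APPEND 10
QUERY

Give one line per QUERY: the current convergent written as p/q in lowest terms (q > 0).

20248/873
810639/34951
34067086/1468815
920621961/39692956
819693405511/35341384039
486432253374423/20972706331271
263615110850533698/11365862904855641
2126462798710746869/91683229252080086
28270621718815373906378/1218898300838581676321

APPEND 23: p_0 = 23·1 + 0 = 23, q_0 = 23·0 + 1 = 1 → 23/1
APPEND 5: p_1 = 5·23 + 1 = 116, q_1 = 5·1 + 0 = 5 → 116/5
APPEND 6: p_2 = 6·116 + 23 = 719, q_2 = 6·5 + 1 = 31 → 719/31
APPEND 28: p_3 = 28·719 + 116 = 20248, q_3 = 28·31 + 5 = 873 → 20248/873
APPEND 40: p_4 = 40·20248 + 719 = 810639, q_4 = 40·873 + 31 = 34951 → 810639/34951
APPEND 42: p_5 = 42·810639 + 20248 = 34067086, q_5 = 42·34951 + 873 = 1468815 → 34067086/1468815
APPEND 27: p_6 = 27·34067086 + 810639 = 920621961, q_6 = 27·1468815 + 34951 = 39692956 → 920621961/39692956
APPEND 24: p_7 = 24·920621961 + 34067086 = 22128994150, q_7 = 24·39692956 + 1468815 = 954099759 → 22128994150/954099759
APPEND 37: p_8 = 37·22128994150 + 920621961 = 819693405511, q_8 = 37·954099759 + 39692956 = 35341384039 → 819693405511/35341384039
APPEND 37: p_9 = 37·819693405511 + 22128994150 = 30350784998057, q_9 = 37·35341384039 + 954099759 = 1308585309202 → 30350784998057/1308585309202
APPEND 16: p_10 = 16·30350784998057 + 819693405511 = 486432253374423, q_10 = 16·1308585309202 + 35341384039 = 20972706331271 → 486432253374423/20972706331271
APPEND 36: p_11 = 36·486432253374423 + 30350784998057 = 17541911906477285, q_11 = 36·20972706331271 + 1308585309202 = 756326013234958 → 17541911906477285/756326013234958
APPEND 15: p_12 = 15·17541911906477285 + 486432253374423 = 263615110850533698, q_12 = 15·756326013234958 + 20972706331271 = 11365862904855641 → 263615110850533698/11365862904855641
APPEND 8: p_13 = 8·263615110850533698 + 17541911906477285 = 2126462798710746869, q_13 = 8·11365862904855641 + 756326013234958 = 91683229252080086 → 2126462798710746869/91683229252080086
APPEND 30: p_14 = 30·2126462798710746869 + 263615110850533698 = 64057499072172939768, q_14 = 30·91683229252080086 + 11365862904855641 = 2761862740467258221 → 64057499072172939768/2761862740467258221
APPEND 44: p_15 = 44·64057499072172939768 + 2126462798710746869 = 2820656421974320096661, q_15 = 44·2761862740467258221 + 91683229252080086 = 121613643809811441810 → 2820656421974320096661/121613643809811441810
APPEND 10: p_16 = 10·2820656421974320096661 + 64057499072172939768 = 28270621718815373906378, q_16 = 10·121613643809811441810 + 2761862740467258221 = 1218898300838581676321 → 28270621718815373906378/1218898300838581676321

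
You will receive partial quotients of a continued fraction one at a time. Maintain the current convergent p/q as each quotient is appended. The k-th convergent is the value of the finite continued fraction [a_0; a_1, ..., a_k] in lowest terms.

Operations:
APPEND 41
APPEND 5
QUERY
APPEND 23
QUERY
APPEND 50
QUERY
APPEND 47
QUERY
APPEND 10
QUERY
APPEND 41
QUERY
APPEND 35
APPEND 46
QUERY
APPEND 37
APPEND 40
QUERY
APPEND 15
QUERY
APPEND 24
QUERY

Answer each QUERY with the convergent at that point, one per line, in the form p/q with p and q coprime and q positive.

206/5
4779/116
239156/5805
11245111/272951
112690266/2735315
4631546017/112420866
7466604385623/181235839616
11064529767142103/268567777096296
166244373086200457/4035226319975857
4000929483835953071/97113999456516864

APPEND 41: p_0 = 41·1 + 0 = 41, q_0 = 41·0 + 1 = 1 → 41/1
APPEND 5: p_1 = 5·41 + 1 = 206, q_1 = 5·1 + 0 = 5 → 206/5
APPEND 23: p_2 = 23·206 + 41 = 4779, q_2 = 23·5 + 1 = 116 → 4779/116
APPEND 50: p_3 = 50·4779 + 206 = 239156, q_3 = 50·116 + 5 = 5805 → 239156/5805
APPEND 47: p_4 = 47·239156 + 4779 = 11245111, q_4 = 47·5805 + 116 = 272951 → 11245111/272951
APPEND 10: p_5 = 10·11245111 + 239156 = 112690266, q_5 = 10·272951 + 5805 = 2735315 → 112690266/2735315
APPEND 41: p_6 = 41·112690266 + 11245111 = 4631546017, q_6 = 41·2735315 + 272951 = 112420866 → 4631546017/112420866
APPEND 35: p_7 = 35·4631546017 + 112690266 = 162216800861, q_7 = 35·112420866 + 2735315 = 3937465625 → 162216800861/3937465625
APPEND 46: p_8 = 46·162216800861 + 4631546017 = 7466604385623, q_8 = 46·3937465625 + 112420866 = 181235839616 → 7466604385623/181235839616
APPEND 37: p_9 = 37·7466604385623 + 162216800861 = 276426579068912, q_9 = 37·181235839616 + 3937465625 = 6709663531417 → 276426579068912/6709663531417
APPEND 40: p_10 = 40·276426579068912 + 7466604385623 = 11064529767142103, q_10 = 40·6709663531417 + 181235839616 = 268567777096296 → 11064529767142103/268567777096296
APPEND 15: p_11 = 15·11064529767142103 + 276426579068912 = 166244373086200457, q_11 = 15·268567777096296 + 6709663531417 = 4035226319975857 → 166244373086200457/4035226319975857
APPEND 24: p_12 = 24·166244373086200457 + 11064529767142103 = 4000929483835953071, q_12 = 24·4035226319975857 + 268567777096296 = 97113999456516864 → 4000929483835953071/97113999456516864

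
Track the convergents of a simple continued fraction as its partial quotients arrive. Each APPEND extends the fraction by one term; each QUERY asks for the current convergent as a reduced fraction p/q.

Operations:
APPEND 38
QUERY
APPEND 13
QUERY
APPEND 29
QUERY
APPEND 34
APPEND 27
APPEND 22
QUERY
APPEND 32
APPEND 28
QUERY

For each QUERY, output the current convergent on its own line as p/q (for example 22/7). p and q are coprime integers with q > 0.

APPEND 38: p_0 = 38·1 + 0 = 38, q_0 = 38·0 + 1 = 1 → 38/1
APPEND 13: p_1 = 13·38 + 1 = 495, q_1 = 13·1 + 0 = 13 → 495/13
APPEND 29: p_2 = 29·495 + 38 = 14393, q_2 = 29·13 + 1 = 378 → 14393/378
APPEND 34: p_3 = 34·14393 + 495 = 489857, q_3 = 34·378 + 13 = 12865 → 489857/12865
APPEND 27: p_4 = 27·489857 + 14393 = 13240532, q_4 = 27·12865 + 378 = 347733 → 13240532/347733
APPEND 22: p_5 = 22·13240532 + 489857 = 291781561, q_5 = 22·347733 + 12865 = 7662991 → 291781561/7662991
APPEND 32: p_6 = 32·291781561 + 13240532 = 9350250484, q_6 = 32·7662991 + 347733 = 245563445 → 9350250484/245563445
APPEND 28: p_7 = 28·9350250484 + 291781561 = 262098795113, q_7 = 28·245563445 + 7662991 = 6883439451 → 262098795113/6883439451

38/1
495/13
14393/378
291781561/7662991
262098795113/6883439451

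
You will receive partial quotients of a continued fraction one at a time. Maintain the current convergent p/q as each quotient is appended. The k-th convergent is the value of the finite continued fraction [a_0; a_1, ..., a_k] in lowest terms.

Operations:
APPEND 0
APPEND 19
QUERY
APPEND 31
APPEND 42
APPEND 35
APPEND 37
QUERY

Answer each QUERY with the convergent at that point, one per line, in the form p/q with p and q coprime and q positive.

1/19
1689835/32161334

APPEND 0: p_0 = 0·1 + 0 = 0, q_0 = 0·0 + 1 = 1 → 0/1
APPEND 19: p_1 = 19·0 + 1 = 1, q_1 = 19·1 + 0 = 19 → 1/19
APPEND 31: p_2 = 31·1 + 0 = 31, q_2 = 31·19 + 1 = 590 → 31/590
APPEND 42: p_3 = 42·31 + 1 = 1303, q_3 = 42·590 + 19 = 24799 → 1303/24799
APPEND 35: p_4 = 35·1303 + 31 = 45636, q_4 = 35·24799 + 590 = 868555 → 45636/868555
APPEND 37: p_5 = 37·45636 + 1303 = 1689835, q_5 = 37·868555 + 24799 = 32161334 → 1689835/32161334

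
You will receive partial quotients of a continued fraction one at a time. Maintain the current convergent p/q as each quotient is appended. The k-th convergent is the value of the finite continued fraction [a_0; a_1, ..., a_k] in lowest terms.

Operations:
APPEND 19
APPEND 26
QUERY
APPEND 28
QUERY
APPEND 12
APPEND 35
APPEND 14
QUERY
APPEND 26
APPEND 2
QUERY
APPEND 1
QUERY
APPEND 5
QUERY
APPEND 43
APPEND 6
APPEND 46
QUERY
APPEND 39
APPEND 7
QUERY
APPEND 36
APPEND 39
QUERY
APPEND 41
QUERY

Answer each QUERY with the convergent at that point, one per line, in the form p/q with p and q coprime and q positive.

495/26
13879/729
82212419/4318240
4368978975/229482358
6512362253/342064417
36930790240/1939804443
443385383243761/23288993568460
121554824050710260/6384715469918713
171459291520966657223/9005967468461171746
7034224227659553867860/369475424739036022433

APPEND 19: p_0 = 19·1 + 0 = 19, q_0 = 19·0 + 1 = 1 → 19/1
APPEND 26: p_1 = 26·19 + 1 = 495, q_1 = 26·1 + 0 = 26 → 495/26
APPEND 28: p_2 = 28·495 + 19 = 13879, q_2 = 28·26 + 1 = 729 → 13879/729
APPEND 12: p_3 = 12·13879 + 495 = 167043, q_3 = 12·729 + 26 = 8774 → 167043/8774
APPEND 35: p_4 = 35·167043 + 13879 = 5860384, q_4 = 35·8774 + 729 = 307819 → 5860384/307819
APPEND 14: p_5 = 14·5860384 + 167043 = 82212419, q_5 = 14·307819 + 8774 = 4318240 → 82212419/4318240
APPEND 26: p_6 = 26·82212419 + 5860384 = 2143383278, q_6 = 26·4318240 + 307819 = 112582059 → 2143383278/112582059
APPEND 2: p_7 = 2·2143383278 + 82212419 = 4368978975, q_7 = 2·112582059 + 4318240 = 229482358 → 4368978975/229482358
APPEND 1: p_8 = 1·4368978975 + 2143383278 = 6512362253, q_8 = 1·229482358 + 112582059 = 342064417 → 6512362253/342064417
APPEND 5: p_9 = 5·6512362253 + 4368978975 = 36930790240, q_9 = 5·342064417 + 229482358 = 1939804443 → 36930790240/1939804443
APPEND 43: p_10 = 43·36930790240 + 6512362253 = 1594536342573, q_10 = 43·1939804443 + 342064417 = 83753655466 → 1594536342573/83753655466
APPEND 6: p_11 = 6·1594536342573 + 36930790240 = 9604148845678, q_11 = 6·83753655466 + 1939804443 = 504461737239 → 9604148845678/504461737239
APPEND 46: p_12 = 46·9604148845678 + 1594536342573 = 443385383243761, q_12 = 46·504461737239 + 83753655466 = 23288993568460 → 443385383243761/23288993568460
APPEND 39: p_13 = 39·443385383243761 + 9604148845678 = 17301634095352357, q_13 = 39·23288993568460 + 504461737239 = 908775210907179 → 17301634095352357/908775210907179
APPEND 7: p_14 = 7·17301634095352357 + 443385383243761 = 121554824050710260, q_14 = 7·908775210907179 + 23288993568460 = 6384715469918713 → 121554824050710260/6384715469918713
APPEND 36: p_15 = 36·121554824050710260 + 17301634095352357 = 4393275299920921717, q_15 = 36·6384715469918713 + 908775210907179 = 230758532127980847 → 4393275299920921717/230758532127980847
APPEND 39: p_16 = 39·4393275299920921717 + 121554824050710260 = 171459291520966657223, q_16 = 39·230758532127980847 + 6384715469918713 = 9005967468461171746 → 171459291520966657223/9005967468461171746
APPEND 41: p_17 = 41·171459291520966657223 + 4393275299920921717 = 7034224227659553867860, q_17 = 41·9005967468461171746 + 230758532127980847 = 369475424739036022433 → 7034224227659553867860/369475424739036022433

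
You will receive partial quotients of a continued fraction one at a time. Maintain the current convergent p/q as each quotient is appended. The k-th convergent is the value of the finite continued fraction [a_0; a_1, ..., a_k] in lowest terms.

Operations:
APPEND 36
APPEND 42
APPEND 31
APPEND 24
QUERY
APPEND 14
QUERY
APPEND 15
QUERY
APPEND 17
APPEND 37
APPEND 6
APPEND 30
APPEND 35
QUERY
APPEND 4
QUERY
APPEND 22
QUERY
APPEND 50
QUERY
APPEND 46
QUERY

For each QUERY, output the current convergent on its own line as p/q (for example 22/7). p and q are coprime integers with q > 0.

APPEND 36: p_0 = 36·1 + 0 = 36, q_0 = 36·0 + 1 = 1 → 36/1
APPEND 42: p_1 = 42·36 + 1 = 1513, q_1 = 42·1 + 0 = 42 → 1513/42
APPEND 31: p_2 = 31·1513 + 36 = 46939, q_2 = 31·42 + 1 = 1303 → 46939/1303
APPEND 24: p_3 = 24·46939 + 1513 = 1128049, q_3 = 24·1303 + 42 = 31314 → 1128049/31314
APPEND 14: p_4 = 14·1128049 + 46939 = 15839625, q_4 = 14·31314 + 1303 = 439699 → 15839625/439699
APPEND 15: p_5 = 15·15839625 + 1128049 = 238722424, q_5 = 15·439699 + 31314 = 6626799 → 238722424/6626799
APPEND 17: p_6 = 17·238722424 + 15839625 = 4074120833, q_6 = 17·6626799 + 439699 = 113095282 → 4074120833/113095282
APPEND 37: p_7 = 37·4074120833 + 238722424 = 150981193245, q_7 = 37·113095282 + 6626799 = 4191152233 → 150981193245/4191152233
APPEND 6: p_8 = 6·150981193245 + 4074120833 = 909961280303, q_8 = 6·4191152233 + 113095282 = 25260008680 → 909961280303/25260008680
APPEND 30: p_9 = 30·909961280303 + 150981193245 = 27449819602335, q_9 = 30·25260008680 + 4191152233 = 761991412633 → 27449819602335/761991412633
APPEND 35: p_10 = 35·27449819602335 + 909961280303 = 961653647362028, q_10 = 35·761991412633 + 25260008680 = 26694959450835 → 961653647362028/26694959450835
APPEND 4: p_11 = 4·961653647362028 + 27449819602335 = 3874064409050447, q_11 = 4·26694959450835 + 761991412633 = 107541829215973 → 3874064409050447/107541829215973
APPEND 22: p_12 = 22·3874064409050447 + 961653647362028 = 86191070646471862, q_12 = 22·107541829215973 + 26694959450835 = 2392615202202241 → 86191070646471862/2392615202202241
APPEND 50: p_13 = 50·86191070646471862 + 3874064409050447 = 4313427596732643547, q_13 = 50·2392615202202241 + 107541829215973 = 119738301939328023 → 4313427596732643547/119738301939328023
APPEND 46: p_14 = 46·4313427596732643547 + 86191070646471862 = 198503860520348075024, q_14 = 46·119738301939328023 + 2392615202202241 = 5510354504411291299 → 198503860520348075024/5510354504411291299

1128049/31314
15839625/439699
238722424/6626799
961653647362028/26694959450835
3874064409050447/107541829215973
86191070646471862/2392615202202241
4313427596732643547/119738301939328023
198503860520348075024/5510354504411291299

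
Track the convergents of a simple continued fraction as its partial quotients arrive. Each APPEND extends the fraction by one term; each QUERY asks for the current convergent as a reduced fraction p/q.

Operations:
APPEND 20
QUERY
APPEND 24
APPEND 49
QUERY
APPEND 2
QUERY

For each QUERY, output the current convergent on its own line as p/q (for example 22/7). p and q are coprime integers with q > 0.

20/1
23589/1177
47659/2378

APPEND 20: p_0 = 20·1 + 0 = 20, q_0 = 20·0 + 1 = 1 → 20/1
APPEND 24: p_1 = 24·20 + 1 = 481, q_1 = 24·1 + 0 = 24 → 481/24
APPEND 49: p_2 = 49·481 + 20 = 23589, q_2 = 49·24 + 1 = 1177 → 23589/1177
APPEND 2: p_3 = 2·23589 + 481 = 47659, q_3 = 2·1177 + 24 = 2378 → 47659/2378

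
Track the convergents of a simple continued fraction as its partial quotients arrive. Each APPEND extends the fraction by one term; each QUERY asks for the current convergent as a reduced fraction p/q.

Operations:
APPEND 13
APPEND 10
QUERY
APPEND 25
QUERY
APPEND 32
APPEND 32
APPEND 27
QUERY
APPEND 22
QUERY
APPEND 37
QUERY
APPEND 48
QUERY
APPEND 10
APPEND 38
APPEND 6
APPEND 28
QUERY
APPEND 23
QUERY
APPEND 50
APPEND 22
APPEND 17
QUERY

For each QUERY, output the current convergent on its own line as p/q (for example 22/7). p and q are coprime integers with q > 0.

APPEND 13: p_0 = 13·1 + 0 = 13, q_0 = 13·0 + 1 = 1 → 13/1
APPEND 10: p_1 = 10·13 + 1 = 131, q_1 = 10·1 + 0 = 10 → 131/10
APPEND 25: p_2 = 25·131 + 13 = 3288, q_2 = 25·10 + 1 = 251 → 3288/251
APPEND 32: p_3 = 32·3288 + 131 = 105347, q_3 = 32·251 + 10 = 8042 → 105347/8042
APPEND 32: p_4 = 32·105347 + 3288 = 3374392, q_4 = 32·8042 + 251 = 257595 → 3374392/257595
APPEND 27: p_5 = 27·3374392 + 105347 = 91213931, q_5 = 27·257595 + 8042 = 6963107 → 91213931/6963107
APPEND 22: p_6 = 22·91213931 + 3374392 = 2010080874, q_6 = 22·6963107 + 257595 = 153445949 → 2010080874/153445949
APPEND 37: p_7 = 37·2010080874 + 91213931 = 74464206269, q_7 = 37·153445949 + 6963107 = 5684463220 → 74464206269/5684463220
APPEND 48: p_8 = 48·74464206269 + 2010080874 = 3576291981786, q_8 = 48·5684463220 + 153445949 = 273007680509 → 3576291981786/273007680509
APPEND 10: p_9 = 10·3576291981786 + 74464206269 = 35837384024129, q_9 = 10·273007680509 + 5684463220 = 2735761268310 → 35837384024129/2735761268310
APPEND 38: p_10 = 38·35837384024129 + 3576291981786 = 1365396884898688, q_10 = 38·2735761268310 + 273007680509 = 104231935876289 → 1365396884898688/104231935876289
APPEND 6: p_11 = 6·1365396884898688 + 35837384024129 = 8228218693416257, q_11 = 6·104231935876289 + 2735761268310 = 628127376526044 → 8228218693416257/628127376526044
APPEND 28: p_12 = 28·8228218693416257 + 1365396884898688 = 231755520300553884, q_12 = 28·628127376526044 + 104231935876289 = 17691798478605521 → 231755520300553884/17691798478605521
APPEND 23: p_13 = 23·231755520300553884 + 8228218693416257 = 5338605185606155589, q_13 = 23·17691798478605521 + 628127376526044 = 407539492384453027 → 5338605185606155589/407539492384453027
APPEND 50: p_14 = 50·5338605185606155589 + 231755520300553884 = 267162014800608333334, q_14 = 50·407539492384453027 + 17691798478605521 = 20394666417701256871 → 267162014800608333334/20394666417701256871
APPEND 22: p_15 = 22·267162014800608333334 + 5338605185606155589 = 5882902930798989488937, q_15 = 22·20394666417701256871 + 407539492384453027 = 449090200681812104189 → 5882902930798989488937/449090200681812104189
APPEND 17: p_16 = 17·5882902930798989488937 + 267162014800608333334 = 100276511838383429645263, q_16 = 17·449090200681812104189 + 20394666417701256871 = 7654928078008507028084 → 100276511838383429645263/7654928078008507028084

131/10
3288/251
91213931/6963107
2010080874/153445949
74464206269/5684463220
3576291981786/273007680509
231755520300553884/17691798478605521
5338605185606155589/407539492384453027
100276511838383429645263/7654928078008507028084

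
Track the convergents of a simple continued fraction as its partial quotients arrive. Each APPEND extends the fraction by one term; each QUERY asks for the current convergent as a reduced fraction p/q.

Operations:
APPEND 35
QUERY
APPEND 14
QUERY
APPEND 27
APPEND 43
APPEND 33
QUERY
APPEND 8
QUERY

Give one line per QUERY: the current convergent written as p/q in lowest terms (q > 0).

35/1
491/14
18890843/538642
151698791/4325447

APPEND 35: p_0 = 35·1 + 0 = 35, q_0 = 35·0 + 1 = 1 → 35/1
APPEND 14: p_1 = 14·35 + 1 = 491, q_1 = 14·1 + 0 = 14 → 491/14
APPEND 27: p_2 = 27·491 + 35 = 13292, q_2 = 27·14 + 1 = 379 → 13292/379
APPEND 43: p_3 = 43·13292 + 491 = 572047, q_3 = 43·379 + 14 = 16311 → 572047/16311
APPEND 33: p_4 = 33·572047 + 13292 = 18890843, q_4 = 33·16311 + 379 = 538642 → 18890843/538642
APPEND 8: p_5 = 8·18890843 + 572047 = 151698791, q_5 = 8·538642 + 16311 = 4325447 → 151698791/4325447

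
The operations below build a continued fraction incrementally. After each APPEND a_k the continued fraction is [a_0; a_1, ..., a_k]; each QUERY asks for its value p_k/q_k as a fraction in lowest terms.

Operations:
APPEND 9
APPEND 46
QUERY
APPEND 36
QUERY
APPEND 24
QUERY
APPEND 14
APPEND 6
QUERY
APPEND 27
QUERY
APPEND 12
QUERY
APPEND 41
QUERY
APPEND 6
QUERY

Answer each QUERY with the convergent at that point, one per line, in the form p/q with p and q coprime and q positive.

415/46
14949/1657
359191/39814
30620929/3394132
831808706/92200617
10012325401/1109801536
411337150147/45594063593
2478035226283/274674183094

APPEND 9: p_0 = 9·1 + 0 = 9, q_0 = 9·0 + 1 = 1 → 9/1
APPEND 46: p_1 = 46·9 + 1 = 415, q_1 = 46·1 + 0 = 46 → 415/46
APPEND 36: p_2 = 36·415 + 9 = 14949, q_2 = 36·46 + 1 = 1657 → 14949/1657
APPEND 24: p_3 = 24·14949 + 415 = 359191, q_3 = 24·1657 + 46 = 39814 → 359191/39814
APPEND 14: p_4 = 14·359191 + 14949 = 5043623, q_4 = 14·39814 + 1657 = 559053 → 5043623/559053
APPEND 6: p_5 = 6·5043623 + 359191 = 30620929, q_5 = 6·559053 + 39814 = 3394132 → 30620929/3394132
APPEND 27: p_6 = 27·30620929 + 5043623 = 831808706, q_6 = 27·3394132 + 559053 = 92200617 → 831808706/92200617
APPEND 12: p_7 = 12·831808706 + 30620929 = 10012325401, q_7 = 12·92200617 + 3394132 = 1109801536 → 10012325401/1109801536
APPEND 41: p_8 = 41·10012325401 + 831808706 = 411337150147, q_8 = 41·1109801536 + 92200617 = 45594063593 → 411337150147/45594063593
APPEND 6: p_9 = 6·411337150147 + 10012325401 = 2478035226283, q_9 = 6·45594063593 + 1109801536 = 274674183094 → 2478035226283/274674183094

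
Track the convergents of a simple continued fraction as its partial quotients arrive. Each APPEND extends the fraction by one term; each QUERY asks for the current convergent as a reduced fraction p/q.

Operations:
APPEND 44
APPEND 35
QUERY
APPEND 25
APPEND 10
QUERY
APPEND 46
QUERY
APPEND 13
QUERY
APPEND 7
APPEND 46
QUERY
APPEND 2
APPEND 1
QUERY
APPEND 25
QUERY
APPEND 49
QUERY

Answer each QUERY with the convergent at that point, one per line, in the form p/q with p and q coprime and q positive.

APPEND 44: p_0 = 44·1 + 0 = 44, q_0 = 44·0 + 1 = 1 → 44/1
APPEND 35: p_1 = 35·44 + 1 = 1541, q_1 = 35·1 + 0 = 35 → 1541/35
APPEND 25: p_2 = 25·1541 + 44 = 38569, q_2 = 25·35 + 1 = 876 → 38569/876
APPEND 10: p_3 = 10·38569 + 1541 = 387231, q_3 = 10·876 + 35 = 8795 → 387231/8795
APPEND 46: p_4 = 46·387231 + 38569 = 17851195, q_4 = 46·8795 + 876 = 405446 → 17851195/405446
APPEND 13: p_5 = 13·17851195 + 387231 = 232452766, q_5 = 13·405446 + 8795 = 5279593 → 232452766/5279593
APPEND 7: p_6 = 7·232452766 + 17851195 = 1645020557, q_6 = 7·5279593 + 405446 = 37362597 → 1645020557/37362597
APPEND 46: p_7 = 46·1645020557 + 232452766 = 75903398388, q_7 = 46·37362597 + 5279593 = 1723959055 → 75903398388/1723959055
APPEND 2: p_8 = 2·75903398388 + 1645020557 = 153451817333, q_8 = 2·1723959055 + 37362597 = 3485280707 → 153451817333/3485280707
APPEND 1: p_9 = 1·153451817333 + 75903398388 = 229355215721, q_9 = 1·3485280707 + 1723959055 = 5209239762 → 229355215721/5209239762
APPEND 25: p_10 = 25·229355215721 + 153451817333 = 5887332210358, q_10 = 25·5209239762 + 3485280707 = 133716274757 → 5887332210358/133716274757
APPEND 49: p_11 = 49·5887332210358 + 229355215721 = 288708633523263, q_11 = 49·133716274757 + 5209239762 = 6557306702855 → 288708633523263/6557306702855

1541/35
387231/8795
17851195/405446
232452766/5279593
75903398388/1723959055
229355215721/5209239762
5887332210358/133716274757
288708633523263/6557306702855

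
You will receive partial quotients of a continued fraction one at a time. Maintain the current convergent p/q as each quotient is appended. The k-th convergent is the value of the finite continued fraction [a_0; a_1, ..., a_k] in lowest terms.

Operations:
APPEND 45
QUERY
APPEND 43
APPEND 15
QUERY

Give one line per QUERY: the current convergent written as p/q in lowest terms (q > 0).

APPEND 45: p_0 = 45·1 + 0 = 45, q_0 = 45·0 + 1 = 1 → 45/1
APPEND 43: p_1 = 43·45 + 1 = 1936, q_1 = 43·1 + 0 = 43 → 1936/43
APPEND 15: p_2 = 15·1936 + 45 = 29085, q_2 = 15·43 + 1 = 646 → 29085/646

45/1
29085/646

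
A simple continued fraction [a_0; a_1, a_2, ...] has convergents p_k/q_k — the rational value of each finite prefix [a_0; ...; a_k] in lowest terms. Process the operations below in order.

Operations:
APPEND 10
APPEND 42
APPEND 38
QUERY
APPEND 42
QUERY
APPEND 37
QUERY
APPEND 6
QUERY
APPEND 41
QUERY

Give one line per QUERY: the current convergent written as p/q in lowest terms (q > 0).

APPEND 10: p_0 = 10·1 + 0 = 10, q_0 = 10·0 + 1 = 1 → 10/1
APPEND 42: p_1 = 42·10 + 1 = 421, q_1 = 42·1 + 0 = 42 → 421/42
APPEND 38: p_2 = 38·421 + 10 = 16008, q_2 = 38·42 + 1 = 1597 → 16008/1597
APPEND 42: p_3 = 42·16008 + 421 = 672757, q_3 = 42·1597 + 42 = 67116 → 672757/67116
APPEND 37: p_4 = 37·672757 + 16008 = 24908017, q_4 = 37·67116 + 1597 = 2484889 → 24908017/2484889
APPEND 6: p_5 = 6·24908017 + 672757 = 150120859, q_5 = 6·2484889 + 67116 = 14976450 → 150120859/14976450
APPEND 41: p_6 = 41·150120859 + 24908017 = 6179863236, q_6 = 41·14976450 + 2484889 = 616519339 → 6179863236/616519339

16008/1597
672757/67116
24908017/2484889
150120859/14976450
6179863236/616519339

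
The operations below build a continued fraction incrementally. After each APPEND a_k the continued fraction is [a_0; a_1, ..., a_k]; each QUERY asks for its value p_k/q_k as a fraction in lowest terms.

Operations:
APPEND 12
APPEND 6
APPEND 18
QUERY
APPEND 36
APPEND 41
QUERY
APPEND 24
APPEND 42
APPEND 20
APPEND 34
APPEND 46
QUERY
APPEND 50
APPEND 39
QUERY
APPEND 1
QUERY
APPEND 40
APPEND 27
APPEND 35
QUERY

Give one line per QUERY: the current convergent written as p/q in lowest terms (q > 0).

1326/109
1961495/161239
62175078122103/5110921731296
121356257435938614/9975738705788561
124466362111780063/10231395828456696
4828966484518067814969/396951165818473339706

APPEND 12: p_0 = 12·1 + 0 = 12, q_0 = 12·0 + 1 = 1 → 12/1
APPEND 6: p_1 = 6·12 + 1 = 73, q_1 = 6·1 + 0 = 6 → 73/6
APPEND 18: p_2 = 18·73 + 12 = 1326, q_2 = 18·6 + 1 = 109 → 1326/109
APPEND 36: p_3 = 36·1326 + 73 = 47809, q_3 = 36·109 + 6 = 3930 → 47809/3930
APPEND 41: p_4 = 41·47809 + 1326 = 1961495, q_4 = 41·3930 + 109 = 161239 → 1961495/161239
APPEND 24: p_5 = 24·1961495 + 47809 = 47123689, q_5 = 24·161239 + 3930 = 3873666 → 47123689/3873666
APPEND 42: p_6 = 42·47123689 + 1961495 = 1981156433, q_6 = 42·3873666 + 161239 = 162855211 → 1981156433/162855211
APPEND 20: p_7 = 20·1981156433 + 47123689 = 39670252349, q_7 = 20·162855211 + 3873666 = 3260977886 → 39670252349/3260977886
APPEND 34: p_8 = 34·39670252349 + 1981156433 = 1350769736299, q_8 = 34·3260977886 + 162855211 = 111036103335 → 1350769736299/111036103335
APPEND 46: p_9 = 46·1350769736299 + 39670252349 = 62175078122103, q_9 = 46·111036103335 + 3260977886 = 5110921731296 → 62175078122103/5110921731296
APPEND 50: p_10 = 50·62175078122103 + 1350769736299 = 3110104675841449, q_10 = 50·5110921731296 + 111036103335 = 255657122668135 → 3110104675841449/255657122668135
APPEND 39: p_11 = 39·3110104675841449 + 62175078122103 = 121356257435938614, q_11 = 39·255657122668135 + 5110921731296 = 9975738705788561 → 121356257435938614/9975738705788561
APPEND 1: p_12 = 1·121356257435938614 + 3110104675841449 = 124466362111780063, q_12 = 1·9975738705788561 + 255657122668135 = 10231395828456696 → 124466362111780063/10231395828456696
APPEND 40: p_13 = 40·124466362111780063 + 121356257435938614 = 5100010741907141134, q_13 = 40·10231395828456696 + 9975738705788561 = 419231571844056401 → 5100010741907141134/419231571844056401
APPEND 27: p_14 = 27·5100010741907141134 + 124466362111780063 = 137824756393604590681, q_14 = 27·419231571844056401 + 10231395828456696 = 11329483835617979523 → 137824756393604590681/11329483835617979523
APPEND 35: p_15 = 35·137824756393604590681 + 5100010741907141134 = 4828966484518067814969, q_15 = 35·11329483835617979523 + 419231571844056401 = 396951165818473339706 → 4828966484518067814969/396951165818473339706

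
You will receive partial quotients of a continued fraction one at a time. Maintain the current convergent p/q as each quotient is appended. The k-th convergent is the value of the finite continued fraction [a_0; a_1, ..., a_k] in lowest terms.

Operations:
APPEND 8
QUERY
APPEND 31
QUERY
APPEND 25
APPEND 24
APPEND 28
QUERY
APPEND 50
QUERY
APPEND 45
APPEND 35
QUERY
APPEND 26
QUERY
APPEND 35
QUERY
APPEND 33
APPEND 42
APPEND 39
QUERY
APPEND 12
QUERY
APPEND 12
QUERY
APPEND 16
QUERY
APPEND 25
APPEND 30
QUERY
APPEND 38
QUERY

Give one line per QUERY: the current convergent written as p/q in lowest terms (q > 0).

8/1
249/31
4201781/523116
210238891/26174455
331483554551/41269250140
8628037370202/1074178877231
302312791511621/37637529953225
16377123506607759324/2038929525428037959
196945152298689278699/24519402674694422285
2379718951090879103712/296271761621761105379
38272448369752754938091/4764867588622872108349
28814000294217045331617701/3587303711904429786531469
1095891202108442632354028625/136436959013845525452009926

APPEND 8: p_0 = 8·1 + 0 = 8, q_0 = 8·0 + 1 = 1 → 8/1
APPEND 31: p_1 = 31·8 + 1 = 249, q_1 = 31·1 + 0 = 31 → 249/31
APPEND 25: p_2 = 25·249 + 8 = 6233, q_2 = 25·31 + 1 = 776 → 6233/776
APPEND 24: p_3 = 24·6233 + 249 = 149841, q_3 = 24·776 + 31 = 18655 → 149841/18655
APPEND 28: p_4 = 28·149841 + 6233 = 4201781, q_4 = 28·18655 + 776 = 523116 → 4201781/523116
APPEND 50: p_5 = 50·4201781 + 149841 = 210238891, q_5 = 50·523116 + 18655 = 26174455 → 210238891/26174455
APPEND 45: p_6 = 45·210238891 + 4201781 = 9464951876, q_6 = 45·26174455 + 523116 = 1178373591 → 9464951876/1178373591
APPEND 35: p_7 = 35·9464951876 + 210238891 = 331483554551, q_7 = 35·1178373591 + 26174455 = 41269250140 → 331483554551/41269250140
APPEND 26: p_8 = 26·331483554551 + 9464951876 = 8628037370202, q_8 = 26·41269250140 + 1178373591 = 1074178877231 → 8628037370202/1074178877231
APPEND 35: p_9 = 35·8628037370202 + 331483554551 = 302312791511621, q_9 = 35·1074178877231 + 41269250140 = 37637529953225 → 302312791511621/37637529953225
APPEND 33: p_10 = 33·302312791511621 + 8628037370202 = 9984950157253695, q_10 = 33·37637529953225 + 1074178877231 = 1243112667333656 → 9984950157253695/1243112667333656
APPEND 42: p_11 = 42·9984950157253695 + 302312791511621 = 419670219396166811, q_11 = 42·1243112667333656 + 37637529953225 = 52248369557966777 → 419670219396166811/52248369557966777
APPEND 39: p_12 = 39·419670219396166811 + 9984950157253695 = 16377123506607759324, q_12 = 39·52248369557966777 + 1243112667333656 = 2038929525428037959 → 16377123506607759324/2038929525428037959
APPEND 12: p_13 = 12·16377123506607759324 + 419670219396166811 = 196945152298689278699, q_13 = 12·2038929525428037959 + 52248369557966777 = 24519402674694422285 → 196945152298689278699/24519402674694422285
APPEND 12: p_14 = 12·196945152298689278699 + 16377123506607759324 = 2379718951090879103712, q_14 = 12·24519402674694422285 + 2038929525428037959 = 296271761621761105379 → 2379718951090879103712/296271761621761105379
APPEND 16: p_15 = 16·2379718951090879103712 + 196945152298689278699 = 38272448369752754938091, q_15 = 16·296271761621761105379 + 24519402674694422285 = 4764867588622872108349 → 38272448369752754938091/4764867588622872108349
APPEND 25: p_16 = 25·38272448369752754938091 + 2379718951090879103712 = 959190928194909752555987, q_16 = 25·4764867588622872108349 + 296271761621761105379 = 119417961477193563814104 → 959190928194909752555987/119417961477193563814104
APPEND 30: p_17 = 30·959190928194909752555987 + 38272448369752754938091 = 28814000294217045331617701, q_17 = 30·119417961477193563814104 + 4764867588622872108349 = 3587303711904429786531469 → 28814000294217045331617701/3587303711904429786531469
APPEND 38: p_18 = 38·28814000294217045331617701 + 959190928194909752555987 = 1095891202108442632354028625, q_18 = 38·3587303711904429786531469 + 119417961477193563814104 = 136436959013845525452009926 → 1095891202108442632354028625/136436959013845525452009926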